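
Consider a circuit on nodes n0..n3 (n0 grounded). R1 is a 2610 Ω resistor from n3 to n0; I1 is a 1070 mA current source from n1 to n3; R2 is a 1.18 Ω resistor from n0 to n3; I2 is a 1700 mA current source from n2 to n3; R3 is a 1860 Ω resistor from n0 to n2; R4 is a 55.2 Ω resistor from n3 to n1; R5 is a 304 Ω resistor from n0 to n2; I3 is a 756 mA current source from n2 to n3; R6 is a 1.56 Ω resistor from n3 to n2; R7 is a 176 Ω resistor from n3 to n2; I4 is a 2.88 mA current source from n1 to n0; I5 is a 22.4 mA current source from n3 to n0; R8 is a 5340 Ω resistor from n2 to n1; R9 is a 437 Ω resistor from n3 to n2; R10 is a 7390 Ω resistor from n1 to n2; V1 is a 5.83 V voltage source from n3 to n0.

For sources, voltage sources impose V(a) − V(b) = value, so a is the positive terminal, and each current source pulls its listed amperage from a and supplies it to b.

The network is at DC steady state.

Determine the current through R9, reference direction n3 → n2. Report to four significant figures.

0.008749 A

Element admittances at DC:
  Y(R1) = 0.0003831 S between n3,n0
  I1: injects 1.07 A into n3 (from n1)
  Y(R2) = 0.8475 S between n0,n3
  I2: injects 1.7 A into n3 (from n2)
  Y(R3) = 0.0005376 S between n0,n2
  Y(R4) = 0.01812 S between n3,n1
  Y(R5) = 0.003289 S between n0,n2
  I3: injects 0.756 A into n3 (from n2)
  Y(R6) = 0.6410 S between n3,n2
  Y(R7) = 0.005682 S between n3,n2
  I4: injects 0.00288 A into n0 (from n1)
  I5: injects 0.0224 A into n0 (from n3)
  Y(R8) = 0.0001873 S between n2,n1
  Y(R9) = 0.002288 S between n3,n2
  Y(R10) = 0.0001353 S between n1,n2
  V1: constraint V(n3)−V(n0) = 5.83
Assemble and solve the 4×4 MNA system:
  V(n1)=-52.42  V(n2)=2.007  V(n3)=5.830
  i(V1)=-4.976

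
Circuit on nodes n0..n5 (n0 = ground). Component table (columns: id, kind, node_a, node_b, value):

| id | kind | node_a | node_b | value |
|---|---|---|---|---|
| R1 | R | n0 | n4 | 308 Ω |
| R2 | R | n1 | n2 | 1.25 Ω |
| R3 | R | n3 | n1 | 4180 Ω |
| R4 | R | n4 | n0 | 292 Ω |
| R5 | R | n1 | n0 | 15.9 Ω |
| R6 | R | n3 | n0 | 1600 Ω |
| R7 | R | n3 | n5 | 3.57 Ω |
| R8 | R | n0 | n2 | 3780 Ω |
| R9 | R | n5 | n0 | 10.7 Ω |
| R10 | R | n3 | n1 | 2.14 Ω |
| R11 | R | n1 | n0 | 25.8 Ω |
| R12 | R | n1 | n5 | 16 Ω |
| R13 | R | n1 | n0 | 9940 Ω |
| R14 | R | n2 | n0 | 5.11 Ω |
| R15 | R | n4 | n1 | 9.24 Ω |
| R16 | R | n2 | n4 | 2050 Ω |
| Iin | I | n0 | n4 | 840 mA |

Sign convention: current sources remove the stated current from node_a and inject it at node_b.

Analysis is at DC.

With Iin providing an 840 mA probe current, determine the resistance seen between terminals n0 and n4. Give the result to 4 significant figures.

MNA unknowns: 5 node voltages V₁..V_5
R1: Y=0.003247 on G[0,4]
R2: Y=0.8000 on G[1,2]
R3: Y=0.0002392 on G[3,1]
R4: Y=0.003425 on G[4,0]
R5: Y=0.06289 on G[1,0]
R6: Y=0.0006250 on G[3,0]
R7: Y=0.2801 on G[3,5]
R8: Y=0.0002646 on G[0,2]
R9: Y=0.09346 on G[5,0]
R10: Y=0.4673 on G[3,1]
R11: Y=0.03876 on G[1,0]
R12: Y=0.06250 on G[1,5]
R13: Y=0.0001006 on G[1,0]
R14: Y=0.1957 on G[2,0]
R15: Y=0.1082 on G[4,1]
R16: Y=0.0004878 on G[2,4]
Iin: z[0]−=0.84, z[4]+=0.84
solve → V1=2.374, V2=1.911, V3=2.121, V4=9.515, V5=1.703

R_eq = 11.33 Ω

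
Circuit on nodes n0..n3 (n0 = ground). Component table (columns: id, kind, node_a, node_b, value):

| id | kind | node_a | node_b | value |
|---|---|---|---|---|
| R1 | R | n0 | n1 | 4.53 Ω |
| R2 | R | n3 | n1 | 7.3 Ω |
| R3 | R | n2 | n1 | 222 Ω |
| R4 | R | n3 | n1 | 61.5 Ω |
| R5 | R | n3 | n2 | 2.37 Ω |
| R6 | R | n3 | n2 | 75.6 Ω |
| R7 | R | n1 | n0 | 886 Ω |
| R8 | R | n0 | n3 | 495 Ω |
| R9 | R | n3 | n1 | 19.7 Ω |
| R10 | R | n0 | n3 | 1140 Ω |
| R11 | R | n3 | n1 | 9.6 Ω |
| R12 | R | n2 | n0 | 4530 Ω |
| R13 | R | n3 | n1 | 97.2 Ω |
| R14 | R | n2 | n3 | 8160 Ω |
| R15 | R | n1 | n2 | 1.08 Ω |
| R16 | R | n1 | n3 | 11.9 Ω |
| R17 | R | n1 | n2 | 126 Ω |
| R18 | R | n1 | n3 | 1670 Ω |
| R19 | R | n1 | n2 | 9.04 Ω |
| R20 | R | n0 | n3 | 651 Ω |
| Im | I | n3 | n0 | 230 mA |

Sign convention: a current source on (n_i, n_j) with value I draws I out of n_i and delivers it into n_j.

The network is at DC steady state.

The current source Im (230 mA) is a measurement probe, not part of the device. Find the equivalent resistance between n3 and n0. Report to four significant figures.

R_eq = 5.758 Ω

MNA unknowns: 3 node voltages V₁..V_3
R1: Y=0.2208 on G[0,1]
R2: Y=0.1370 on G[3,1]
R3: Y=0.004505 on G[2,1]
R4: Y=0.01626 on G[3,1]
R5: Y=0.4219 on G[3,2]
R6: Y=0.01323 on G[3,2]
R7: Y=0.001129 on G[1,0]
R8: Y=0.002020 on G[0,3]
R9: Y=0.05076 on G[3,1]
R10: Y=0.0008772 on G[0,3]
R11: Y=0.1042 on G[3,1]
R12: Y=0.0002208 on G[2,0]
R13: Y=0.01029 on G[3,1]
R14: Y=0.0001225 on G[2,3]
R15: Y=0.9259 on G[1,2]
R16: Y=0.08403 on G[1,3]
R17: Y=0.007937 on G[1,2]
R18: Y=0.0005988 on G[1,3]
R19: Y=0.1106 on G[1,2]
R20: Y=0.001536 on G[0,3]
Im: z[3]−=0.23, z[0]+=0.23
solve → V1=-1.009, V2=-1.101, V3=-1.324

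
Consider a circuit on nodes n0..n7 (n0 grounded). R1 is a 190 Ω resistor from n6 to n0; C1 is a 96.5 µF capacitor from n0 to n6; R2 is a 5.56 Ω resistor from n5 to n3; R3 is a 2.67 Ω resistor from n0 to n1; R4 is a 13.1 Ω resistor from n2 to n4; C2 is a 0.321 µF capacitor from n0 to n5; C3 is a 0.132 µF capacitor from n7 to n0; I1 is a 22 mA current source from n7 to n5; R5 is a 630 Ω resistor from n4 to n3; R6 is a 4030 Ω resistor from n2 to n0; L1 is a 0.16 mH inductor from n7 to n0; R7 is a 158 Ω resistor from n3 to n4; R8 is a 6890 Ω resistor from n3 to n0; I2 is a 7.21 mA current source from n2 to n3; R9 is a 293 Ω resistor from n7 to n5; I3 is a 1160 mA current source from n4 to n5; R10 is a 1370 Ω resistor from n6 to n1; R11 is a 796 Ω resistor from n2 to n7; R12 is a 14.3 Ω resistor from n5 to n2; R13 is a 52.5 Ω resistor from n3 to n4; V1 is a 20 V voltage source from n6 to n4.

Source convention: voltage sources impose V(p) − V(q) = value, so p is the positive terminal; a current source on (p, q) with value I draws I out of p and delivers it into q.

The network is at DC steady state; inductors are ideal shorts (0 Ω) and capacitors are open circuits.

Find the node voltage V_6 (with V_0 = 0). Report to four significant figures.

MNA unknowns: 7 node voltages V₁..V_7 plus 2 source currents (L1, V1)
R1: Y=0.005263 on G[6,0]
C1: Y=0.000 on G[0,6]
R2: Y=0.1799 on G[5,3]
R3: Y=0.3745 on G[0,1]
R4: Y=0.07634 on G[2,4]
C2: Y=0.000 on G[0,5]
C3: Y=0.000 on G[7,0]
I1: z[7]−=0.022, z[5]+=0.022
R5: Y=0.001587 on G[4,3]
R6: Y=0.0002481 on G[2,0]
L1: row V7−V0=0, i_L1 at 7,0
R7: Y=0.006329 on G[3,4]
R8: Y=0.0001451 on G[3,0]
I2: z[2]−=0.00721, z[3]+=0.00721
R9: Y=0.003413 on G[7,5]
I3: z[4]−=1.16, z[5]+=1.16
R10: Y=0.0007299 on G[6,1]
R11: Y=0.001256 on G[2,7]
R12: Y=0.06993 on G[5,2]
R13: Y=0.01905 on G[3,4]
V1: row V6−V4=20, i_V1 at 6,4
solve → V1=0.006946, V2=-7.005, V3=0.7054, V4=-16.43, V5=3.235, V6=3.571, V7=0.000
aux → i_L1=-0.01976, i_V1=-0.02140

3.571 V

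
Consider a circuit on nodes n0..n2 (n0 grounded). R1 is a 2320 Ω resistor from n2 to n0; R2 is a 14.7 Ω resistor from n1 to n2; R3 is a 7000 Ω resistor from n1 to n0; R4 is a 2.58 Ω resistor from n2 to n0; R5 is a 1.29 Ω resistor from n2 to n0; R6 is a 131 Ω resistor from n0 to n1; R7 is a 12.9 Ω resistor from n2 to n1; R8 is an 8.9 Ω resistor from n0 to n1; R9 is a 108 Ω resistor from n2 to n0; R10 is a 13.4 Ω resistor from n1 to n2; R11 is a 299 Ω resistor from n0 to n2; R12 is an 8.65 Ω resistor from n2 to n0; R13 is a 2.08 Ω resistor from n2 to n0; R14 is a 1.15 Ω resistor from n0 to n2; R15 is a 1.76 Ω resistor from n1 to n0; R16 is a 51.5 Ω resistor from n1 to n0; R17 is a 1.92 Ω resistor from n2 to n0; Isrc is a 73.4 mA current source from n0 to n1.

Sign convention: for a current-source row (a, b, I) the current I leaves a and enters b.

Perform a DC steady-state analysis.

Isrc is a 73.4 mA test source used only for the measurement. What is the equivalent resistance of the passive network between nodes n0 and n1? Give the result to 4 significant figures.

MNA unknowns: 2 node voltages V₁..V_2
R1: Y=0.0004310 on G[2,0]
R2: Y=0.06803 on G[1,2]
R3: Y=0.0001429 on G[1,0]
R4: Y=0.3876 on G[2,0]
R5: Y=0.7752 on G[2,0]
R6: Y=0.007634 on G[0,1]
R7: Y=0.07752 on G[2,1]
R8: Y=0.1124 on G[0,1]
R9: Y=0.009259 on G[2,0]
R10: Y=0.07463 on G[1,2]
R11: Y=0.003344 on G[0,2]
R12: Y=0.1156 on G[2,0]
R13: Y=0.4808 on G[2,0]
R14: Y=0.8696 on G[0,2]
R15: Y=0.5682 on G[1,0]
R16: Y=0.01942 on G[1,0]
R17: Y=0.5208 on G[2,0]
Isrc: z[0]−=0.0734, z[1]+=0.0734
solve → V1=0.08034, V2=0.005229

R_eq = 1.095 Ω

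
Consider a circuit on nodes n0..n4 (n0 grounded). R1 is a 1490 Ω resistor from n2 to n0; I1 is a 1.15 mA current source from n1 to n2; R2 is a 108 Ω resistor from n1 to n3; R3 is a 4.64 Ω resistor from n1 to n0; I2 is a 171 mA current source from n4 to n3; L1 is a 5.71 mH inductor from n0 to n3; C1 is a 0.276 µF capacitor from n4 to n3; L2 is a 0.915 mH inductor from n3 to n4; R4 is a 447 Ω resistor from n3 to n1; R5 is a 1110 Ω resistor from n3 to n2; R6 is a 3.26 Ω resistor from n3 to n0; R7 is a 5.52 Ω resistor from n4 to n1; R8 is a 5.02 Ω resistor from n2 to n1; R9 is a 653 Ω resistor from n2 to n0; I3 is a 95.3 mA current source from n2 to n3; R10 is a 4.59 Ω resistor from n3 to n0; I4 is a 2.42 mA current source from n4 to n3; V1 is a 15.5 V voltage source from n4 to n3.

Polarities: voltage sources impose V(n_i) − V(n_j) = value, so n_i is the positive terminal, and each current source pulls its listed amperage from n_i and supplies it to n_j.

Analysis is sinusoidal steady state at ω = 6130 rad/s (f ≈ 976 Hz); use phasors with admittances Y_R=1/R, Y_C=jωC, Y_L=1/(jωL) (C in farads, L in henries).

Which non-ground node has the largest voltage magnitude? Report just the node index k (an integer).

4

MNA unknowns: 4 node voltages V₁..V_4 plus 1 source current (V1)
R1: Y=0.0006711+0.000j on G[2,0]
I1: z[1]−=0.00115, z[2]+=0.00115
R2: Y=0.009259+0.000j on G[1,3]
R3: Y=0.2155+0.000j on G[1,0]
I2: z[4]−=0.171, z[3]+=0.171
L1: Y=0.000-0.02857j on G[0,3]
C1: Y=0.000+0.001692j on G[4,3]
L2: Y=0.000-0.1783j on G[3,4]
R4: Y=0.002237+0.000j on G[3,1]
R5: Y=0.0009009+0.000j on G[3,2]
R6: Y=0.3067+0.000j on G[3,0]
R7: Y=0.1812+0.000j on G[4,1]
R8: Y=0.1992+0.000j on G[2,1]
R9: Y=0.001531+0.000j on G[2,0]
I3: z[2]−=0.0953, z[3]+=0.0953
R10: Y=0.2179+0.000j on G[3,0]
I4: z[4]−=0.00242, z[3]+=0.00242
V1: row V4−V3=15.5, i_V1 at 4,3
solve → V1=5.525-0.04899j, V2=4.964-0.04870j, V3=-2.285-0.1041j, V4=13.22-0.1041j
aux → i_V1=-1.567+2.747j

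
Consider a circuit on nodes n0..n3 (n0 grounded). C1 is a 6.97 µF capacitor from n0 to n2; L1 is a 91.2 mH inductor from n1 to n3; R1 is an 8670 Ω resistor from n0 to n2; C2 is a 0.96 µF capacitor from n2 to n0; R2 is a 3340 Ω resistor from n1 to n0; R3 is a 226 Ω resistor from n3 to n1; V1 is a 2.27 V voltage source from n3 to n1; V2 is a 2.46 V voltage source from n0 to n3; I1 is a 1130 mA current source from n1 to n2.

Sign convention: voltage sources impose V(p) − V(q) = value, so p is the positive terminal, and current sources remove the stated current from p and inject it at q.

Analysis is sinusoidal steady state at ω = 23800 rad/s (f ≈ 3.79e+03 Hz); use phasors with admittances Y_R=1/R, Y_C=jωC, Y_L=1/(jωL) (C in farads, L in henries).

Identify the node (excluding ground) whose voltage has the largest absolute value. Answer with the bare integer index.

MNA unknowns: 3 node voltages V₁..V_3 plus 2 source currents (V1, V2)
C1: Y=0.000+0.1659j on G[0,2]
L1: Y=0.000-0.0004607j on G[1,3]
R1: Y=0.0001153+0.000j on G[0,2]
C2: Y=0.000+0.02285j on G[2,0]
R2: Y=0.0002994+0.000j on G[1,0]
R3: Y=0.004425+0.000j on G[3,1]
V1: row V3−V1=2.27, i_V1 at 3,1
V2: row V0−V3=2.46, i_V2 at 0,3
I1: z[1]−=1.13, z[2]+=1.13
solve → V1=-4.730+0.000j, V2=0.003659-5.987j, V3=-2.460+0.000j
aux → i_V1=1.119+0.001046j, i_V2=1.129+0.000j

2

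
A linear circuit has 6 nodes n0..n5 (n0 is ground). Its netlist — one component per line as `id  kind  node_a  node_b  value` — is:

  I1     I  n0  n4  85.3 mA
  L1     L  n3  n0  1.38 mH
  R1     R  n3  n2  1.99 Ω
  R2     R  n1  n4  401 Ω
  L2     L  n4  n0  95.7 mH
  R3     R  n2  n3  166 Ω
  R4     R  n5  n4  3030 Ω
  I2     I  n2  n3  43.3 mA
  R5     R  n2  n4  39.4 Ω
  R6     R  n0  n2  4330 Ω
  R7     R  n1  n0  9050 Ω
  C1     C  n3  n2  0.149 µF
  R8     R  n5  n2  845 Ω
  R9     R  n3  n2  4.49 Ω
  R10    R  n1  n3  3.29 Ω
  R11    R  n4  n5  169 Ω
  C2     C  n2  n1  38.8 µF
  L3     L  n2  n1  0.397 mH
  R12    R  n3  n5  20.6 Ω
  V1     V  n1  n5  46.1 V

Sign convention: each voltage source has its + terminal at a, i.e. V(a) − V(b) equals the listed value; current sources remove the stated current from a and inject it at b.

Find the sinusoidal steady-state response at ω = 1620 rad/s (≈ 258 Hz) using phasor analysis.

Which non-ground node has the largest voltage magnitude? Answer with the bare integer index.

5

MNA unknowns: 5 node voltages V₁..V_5 plus 1 source current (V1)
I1: z[0]−=0.0853, z[4]+=0.0853
L1: Y=0.000-0.4473j on G[3,0]
R1: Y=0.5025+0.000j on G[3,2]
R2: Y=0.002494+0.000j on G[1,4]
L2: Y=0.000-0.006450j on G[4,0]
R3: Y=0.006024+0.000j on G[2,3]
R4: Y=0.0003300+0.000j on G[5,4]
I2: z[2]−=0.0433, z[3]+=0.0433
R5: Y=0.02538+0.000j on G[2,4]
R6: Y=0.0002309+0.000j on G[0,2]
R7: Y=0.0001105+0.000j on G[1,0]
C1: Y=0.000+0.0002414j on G[3,2]
R8: Y=0.001183+0.000j on G[5,2]
R9: Y=0.2227+0.000j on G[3,2]
R10: Y=0.3040+0.000j on G[1,3]
R11: Y=0.005917+0.000j on G[4,5]
C2: Y=0.000+0.06286j on G[2,1]
L3: Y=0.000-1.555j on G[2,1]
R12: Y=0.04854+0.000j on G[3,5]
V1: row V1−V5=46.1, i_V1 at 1,5
solve → V1=2.288+0.9621j, V2=2.098-0.2040j, V3=0.05320+0.1977j, V4=-3.680-0.6010j, V5=-43.81+0.9621j
aux → i_V1=-2.434+0.04825j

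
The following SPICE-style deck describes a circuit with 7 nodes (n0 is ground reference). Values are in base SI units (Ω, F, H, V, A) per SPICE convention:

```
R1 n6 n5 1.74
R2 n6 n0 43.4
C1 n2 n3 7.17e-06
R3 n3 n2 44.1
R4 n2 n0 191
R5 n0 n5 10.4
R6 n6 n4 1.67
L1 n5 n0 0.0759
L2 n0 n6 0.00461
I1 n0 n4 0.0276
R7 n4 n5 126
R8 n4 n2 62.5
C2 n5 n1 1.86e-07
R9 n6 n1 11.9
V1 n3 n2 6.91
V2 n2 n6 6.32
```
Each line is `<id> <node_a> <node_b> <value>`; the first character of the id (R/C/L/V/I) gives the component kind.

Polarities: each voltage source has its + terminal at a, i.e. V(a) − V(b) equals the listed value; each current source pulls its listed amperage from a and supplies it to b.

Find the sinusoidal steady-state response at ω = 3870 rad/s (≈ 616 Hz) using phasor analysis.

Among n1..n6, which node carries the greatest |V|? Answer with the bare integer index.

3

Apply KCL at each of the 6 non-ground nodes and solve the resulting linear system.
Node n1: branches {C2, R9} → V_1 = -0.04041-0.02120j
Node n2: branches {C1, R3, R4, R8, V1, V2} → V_2 = 6.280-0.02127j
Node n3: branches {C1, R3, V1} → V_3 = 13.19-0.02127j
Node n4: branches {R6, I1, R7, R8} → V_4 = 0.1664-0.02124j
Node n5: branches {R1, R5, L1, R7, C2} → V_5 = -0.03216-0.01843j
Node n6: branches {R1, R2, R6, L2, R9, V2} → V_6 = -0.04039-0.02127j
Source currents: i(V1)=-0.1567-0.1917j, i(V2)=-0.1307+0.0001119j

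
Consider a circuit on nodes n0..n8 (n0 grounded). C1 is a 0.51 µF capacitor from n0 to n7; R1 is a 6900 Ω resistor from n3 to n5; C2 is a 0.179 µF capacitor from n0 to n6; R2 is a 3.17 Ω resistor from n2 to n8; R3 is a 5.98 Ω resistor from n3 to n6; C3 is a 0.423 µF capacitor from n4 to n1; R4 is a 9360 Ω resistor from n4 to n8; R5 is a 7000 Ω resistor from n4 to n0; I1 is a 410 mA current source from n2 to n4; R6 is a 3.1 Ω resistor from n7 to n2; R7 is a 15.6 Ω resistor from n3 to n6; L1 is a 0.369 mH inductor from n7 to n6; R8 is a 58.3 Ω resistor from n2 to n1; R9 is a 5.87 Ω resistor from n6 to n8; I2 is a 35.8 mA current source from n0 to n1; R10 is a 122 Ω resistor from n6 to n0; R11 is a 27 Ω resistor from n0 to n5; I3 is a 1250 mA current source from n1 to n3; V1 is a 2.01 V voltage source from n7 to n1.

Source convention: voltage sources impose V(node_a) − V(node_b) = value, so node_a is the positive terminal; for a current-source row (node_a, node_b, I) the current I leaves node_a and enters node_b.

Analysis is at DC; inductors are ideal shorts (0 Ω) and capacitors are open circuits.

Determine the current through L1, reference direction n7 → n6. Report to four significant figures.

-1.428 A

Apply KCL at each of the 8 non-ground nodes and solve the resulting linear system.
Node n1: branches {C3, R8, I2, I3, V1} → V_1 = -25.76
Node n2: branches {R2, I1, R6, R8} → V_2 = -24.48
Node n3: branches {R1, R3, R7, I3} → V_3 = -18.33
Node n4: branches {C3, R4, R5, I1} → V_4 = 1632
Node n5: branches {R1, R11} → V_5 = -0.07146
Node n6: branches {C2, R3, R7, L1, R9, R10} → V_6 = -23.75
Node n7: branches {C1, R6, L1, V1} → V_7 = -23.75
Node n8: branches {R2, R4, R9} → V_8 = -23.86
Source currents: i(L1)=-1.428, i(V1)=1.192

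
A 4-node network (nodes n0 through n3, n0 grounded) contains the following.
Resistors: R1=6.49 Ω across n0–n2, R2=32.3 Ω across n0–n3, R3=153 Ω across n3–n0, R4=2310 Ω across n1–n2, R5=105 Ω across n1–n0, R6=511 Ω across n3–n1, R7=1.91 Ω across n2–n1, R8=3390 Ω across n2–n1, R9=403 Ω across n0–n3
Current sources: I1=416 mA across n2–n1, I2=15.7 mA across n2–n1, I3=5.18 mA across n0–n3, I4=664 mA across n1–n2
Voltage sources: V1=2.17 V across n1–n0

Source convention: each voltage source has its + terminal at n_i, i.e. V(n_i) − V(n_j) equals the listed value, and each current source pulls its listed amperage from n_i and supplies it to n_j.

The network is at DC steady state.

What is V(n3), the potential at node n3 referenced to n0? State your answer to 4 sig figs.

0.2248 V

Element admittances at DC:
  Y(R1) = 0.1541 S between n0,n2
  I1: injects 0.416 A into n1 (from n2)
  Y(R2) = 0.03096 S between n0,n3
  I2: injects 0.0157 A into n1 (from n2)
  Y(R3) = 0.006536 S between n3,n0
  Y(R4) = 0.0004329 S between n1,n2
  Y(R5) = 0.009524 S between n1,n0
  I3: injects 0.00518 A into n3 (from n0)
  I4: injects 0.664 A into n2 (from n1)
  Y(R6) = 0.001957 S between n3,n1
  Y(R7) = 0.5236 S between n2,n1
  Y(R8) = 0.0002950 S between n2,n1
  Y(R9) = 0.002481 S between n0,n3
  V1: constraint V(n1)−V(n0) = 2.17
Assemble and solve the 4×4 MNA system:
  V(n1)=2.170  V(n2)=2.020  V(n3)=0.2248
  i(V1)=-0.3357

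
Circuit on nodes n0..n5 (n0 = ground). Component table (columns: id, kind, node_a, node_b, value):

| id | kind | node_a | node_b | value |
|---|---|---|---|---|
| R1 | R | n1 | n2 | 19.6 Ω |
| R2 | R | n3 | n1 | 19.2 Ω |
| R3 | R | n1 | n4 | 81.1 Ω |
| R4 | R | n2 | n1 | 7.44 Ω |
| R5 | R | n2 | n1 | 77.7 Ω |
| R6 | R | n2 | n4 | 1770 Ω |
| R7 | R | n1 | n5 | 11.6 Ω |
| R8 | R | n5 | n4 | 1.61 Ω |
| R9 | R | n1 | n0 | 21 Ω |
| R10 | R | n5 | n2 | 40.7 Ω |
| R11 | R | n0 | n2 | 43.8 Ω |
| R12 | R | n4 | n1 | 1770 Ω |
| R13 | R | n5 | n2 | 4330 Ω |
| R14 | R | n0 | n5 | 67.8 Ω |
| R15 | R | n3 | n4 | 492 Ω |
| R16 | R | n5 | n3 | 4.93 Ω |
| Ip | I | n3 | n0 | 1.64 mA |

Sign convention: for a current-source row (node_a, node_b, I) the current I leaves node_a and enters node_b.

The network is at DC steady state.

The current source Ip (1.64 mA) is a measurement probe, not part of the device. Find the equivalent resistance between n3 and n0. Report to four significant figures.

Element admittances at DC:
  Y(R1) = 0.05102 S between n1,n2
  Y(R2) = 0.05208 S between n3,n1
  Y(R3) = 0.01233 S between n1,n4
  Y(R4) = 0.1344 S between n2,n1
  Y(R5) = 0.01287 S between n2,n1
  Y(R6) = 0.0005650 S between n2,n4
  Y(R7) = 0.08621 S between n1,n5
  Y(R8) = 0.6211 S between n5,n4
  Y(R9) = 0.04762 S between n1,n0
  Y(R10) = 0.02457 S between n5,n2
  Y(R11) = 0.02283 S between n0,n2
  Y(R12) = 0.0005650 S between n4,n1
  Y(R13) = 0.0002309 S between n5,n2
  Y(R14) = 0.01475 S between n0,n5
  Y(R15) = 0.002033 S between n3,n4
  Y(R16) = 0.2028 S between n5,n3
  Ip: injects 0.00164 A into n0 (from n3)
Assemble and solve the 5×5 MNA system:
  V(n1)=-0.01859  V(n2)=-0.01744  V(n3)=-0.02941  V(n4)=-0.02406  V(n5)=-0.02416

R_eq = 17.93 Ω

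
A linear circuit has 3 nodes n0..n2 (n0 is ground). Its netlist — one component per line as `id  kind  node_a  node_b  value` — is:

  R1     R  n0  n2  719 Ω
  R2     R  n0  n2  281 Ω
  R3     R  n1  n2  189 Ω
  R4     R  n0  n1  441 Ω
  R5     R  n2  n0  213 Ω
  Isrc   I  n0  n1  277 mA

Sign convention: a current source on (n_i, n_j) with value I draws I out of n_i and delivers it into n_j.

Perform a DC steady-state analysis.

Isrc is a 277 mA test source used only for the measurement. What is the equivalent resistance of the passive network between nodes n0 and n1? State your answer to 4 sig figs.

Apply KCL at each of the 2 non-ground nodes and solve the resulting linear system.
Node n1: branches {R3, R4, Isrc} → V_1 = 48.73
Node n2: branches {R1, R2, R3, R5} → V_2 = 17.26

R_eq = 175.9 Ω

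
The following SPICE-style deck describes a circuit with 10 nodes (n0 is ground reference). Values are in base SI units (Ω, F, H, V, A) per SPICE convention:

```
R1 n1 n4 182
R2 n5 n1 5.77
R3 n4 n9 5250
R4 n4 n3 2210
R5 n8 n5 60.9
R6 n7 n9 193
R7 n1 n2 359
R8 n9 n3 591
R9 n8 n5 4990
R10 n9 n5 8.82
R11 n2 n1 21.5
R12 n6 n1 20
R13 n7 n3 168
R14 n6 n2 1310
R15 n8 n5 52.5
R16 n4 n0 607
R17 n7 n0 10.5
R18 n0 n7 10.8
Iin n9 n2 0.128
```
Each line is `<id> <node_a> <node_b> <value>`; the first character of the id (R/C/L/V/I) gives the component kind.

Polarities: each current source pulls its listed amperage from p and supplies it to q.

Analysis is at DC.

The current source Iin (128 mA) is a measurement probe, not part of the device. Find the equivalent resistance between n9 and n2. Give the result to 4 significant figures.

R_eq = 34.29 Ω

Element admittances at DC:
  Y(R1) = 0.005495 S between n1,n4
  Y(R2) = 0.1733 S between n5,n1
  Y(R3) = 0.0001905 S between n4,n9
  Y(R4) = 0.0004525 S between n4,n3
  Y(R5) = 0.01642 S between n8,n5
  Y(R6) = 0.005181 S between n7,n9
  Y(R7) = 0.002786 S between n1,n2
  Y(R8) = 0.001692 S between n9,n3
  Y(R9) = 0.0002004 S between n8,n5
  Y(R10) = 0.1134 S between n9,n5
  Y(R11) = 0.04651 S between n2,n1
  Y(R12) = 0.05000 S between n6,n1
  Y(R13) = 0.005952 S between n7,n3
  Y(R14) = 0.0007634 S between n6,n2
  Y(R15) = 0.01905 S between n8,n5
  Y(R16) = 0.001647 S between n4,n0
  Y(R17) = 0.09524 S between n7,n0
  Y(R18) = 0.09259 S between n0,n7
  Iin: injects 0.128 A into n2 (from n9)
Assemble and solve the 9×9 MNA system:
  V(n1)=1.499  V(n2)=4.056  V(n3)=-0.01771  V(n4)=1.049  V(n5)=0.7743  V(n6)=1.537  V(n7)=-0.009197  V(n8)=0.7743  V(n9)=-0.3328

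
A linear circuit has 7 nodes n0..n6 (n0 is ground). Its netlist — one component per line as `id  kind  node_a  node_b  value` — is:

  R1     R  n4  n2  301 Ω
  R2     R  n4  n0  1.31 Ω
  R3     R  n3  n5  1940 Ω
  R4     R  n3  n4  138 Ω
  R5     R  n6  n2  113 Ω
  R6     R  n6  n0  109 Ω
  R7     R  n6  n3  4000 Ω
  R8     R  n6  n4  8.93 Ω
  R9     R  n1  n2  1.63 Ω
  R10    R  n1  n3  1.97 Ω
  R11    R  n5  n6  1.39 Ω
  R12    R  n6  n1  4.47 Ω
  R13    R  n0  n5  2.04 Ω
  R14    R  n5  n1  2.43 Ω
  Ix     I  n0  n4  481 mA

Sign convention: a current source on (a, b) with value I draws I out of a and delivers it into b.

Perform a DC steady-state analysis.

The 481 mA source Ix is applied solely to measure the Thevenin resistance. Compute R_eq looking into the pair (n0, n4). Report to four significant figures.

R_eq = 1.172 Ω

Element admittances at DC:
  Y(R1) = 0.003322 S between n4,n2
  Y(R2) = 0.7634 S between n4,n0
  Y(R3) = 0.0005155 S between n3,n5
  Y(R4) = 0.007246 S between n3,n4
  Y(R5) = 0.008850 S between n6,n2
  Y(R6) = 0.009174 S between n6,n0
  Y(R7) = 0.0002500 S between n6,n3
  Y(R8) = 0.1120 S between n6,n4
  Y(R9) = 0.6135 S between n1,n2
  Y(R10) = 0.5076 S between n1,n3
  Y(R11) = 0.7194 S between n5,n6
  Y(R12) = 0.2237 S between n6,n1
  Y(R13) = 0.4902 S between n0,n5
  Y(R14) = 0.4115 S between n5,n1
  Ix: injects 0.481 A into n4 (from n0)
Assemble and solve the 6×6 MNA system:
  V(n1)=0.1265  V(n2)=0.1292  V(n3)=0.1326  V(n4)=0.5639  V(n5)=0.1002  V(n6)=0.1535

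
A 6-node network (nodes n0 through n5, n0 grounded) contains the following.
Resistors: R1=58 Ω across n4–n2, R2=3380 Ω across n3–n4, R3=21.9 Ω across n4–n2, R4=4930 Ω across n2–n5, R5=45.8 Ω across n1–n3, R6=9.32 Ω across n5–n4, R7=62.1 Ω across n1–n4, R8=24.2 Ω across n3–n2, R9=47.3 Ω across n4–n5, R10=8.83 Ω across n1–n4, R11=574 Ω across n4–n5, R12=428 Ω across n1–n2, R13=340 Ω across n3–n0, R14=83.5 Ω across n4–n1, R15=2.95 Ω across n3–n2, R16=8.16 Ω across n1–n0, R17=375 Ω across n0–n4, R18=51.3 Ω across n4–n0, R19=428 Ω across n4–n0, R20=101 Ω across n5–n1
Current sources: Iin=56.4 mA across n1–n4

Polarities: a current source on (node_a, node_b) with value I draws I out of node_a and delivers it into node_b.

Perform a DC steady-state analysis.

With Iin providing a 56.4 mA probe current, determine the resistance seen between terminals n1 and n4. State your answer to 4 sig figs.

MNA unknowns: 5 node voltages V₁..V_5
R1: Y=0.01724 on G[4,2]
R2: Y=0.0002959 on G[3,4]
R3: Y=0.04566 on G[4,2]
R4: Y=0.0002028 on G[2,5]
R5: Y=0.02183 on G[1,3]
R6: Y=0.1073 on G[5,4]
R7: Y=0.01610 on G[1,4]
R8: Y=0.04132 on G[3,2]
R9: Y=0.02114 on G[4,5]
R10: Y=0.1133 on G[1,4]
R11: Y=0.001742 on G[4,5]
R12: Y=0.002336 on G[1,2]
R13: Y=0.002941 on G[3,0]
R14: Y=0.01198 on G[4,1]
R15: Y=0.3390 on G[3,2]
R16: Y=0.1225 on G[1,0]
R17: Y=0.002667 on G[0,4]
R18: Y=0.01949 on G[4,0]
R19: Y=0.002336 on G[4,0]
R20: Y=0.009901 on G[5,1]
Iin: z[1]−=0.0564, z[4]+=0.0564
solve → V1=-0.05280, V2=0.1619, V3=0.1492, V4=0.2463, V5=0.2250

R_eq = 5.303 Ω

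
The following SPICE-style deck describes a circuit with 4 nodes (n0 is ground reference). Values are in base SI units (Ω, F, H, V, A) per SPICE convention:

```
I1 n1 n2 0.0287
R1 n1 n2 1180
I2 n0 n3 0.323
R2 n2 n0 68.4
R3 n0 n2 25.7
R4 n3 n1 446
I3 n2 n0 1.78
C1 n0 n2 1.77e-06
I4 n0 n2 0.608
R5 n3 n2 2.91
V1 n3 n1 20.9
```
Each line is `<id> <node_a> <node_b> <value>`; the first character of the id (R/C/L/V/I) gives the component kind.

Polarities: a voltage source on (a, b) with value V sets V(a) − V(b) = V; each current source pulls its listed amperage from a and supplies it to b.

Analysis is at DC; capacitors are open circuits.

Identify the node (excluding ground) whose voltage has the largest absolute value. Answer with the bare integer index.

1

MNA unknowns: 3 node voltages V₁..V_3 plus 1 source current (V1)
I1: z[1]−=0.0287, z[2]+=0.0287
R1: Y=0.0008475 on G[1,2]
I2: z[0]−=0.323, z[3]+=0.323
R2: Y=0.01462 on G[2,0]
R3: Y=0.03891 on G[0,2]
R4: Y=0.002242 on G[3,1]
I3: z[2]−=1.78, z[0]+=1.78
C1: Y=0.000 on G[0,2]
I4: z[0]−=0.608, z[2]+=0.608
R5: Y=0.3436 on G[3,2]
V1: row V3−V1=20.9, i_V1 at 3,1
solve → V1=-35.85, V2=-15.86, V3=-14.95
aux → i_V1=-0.03511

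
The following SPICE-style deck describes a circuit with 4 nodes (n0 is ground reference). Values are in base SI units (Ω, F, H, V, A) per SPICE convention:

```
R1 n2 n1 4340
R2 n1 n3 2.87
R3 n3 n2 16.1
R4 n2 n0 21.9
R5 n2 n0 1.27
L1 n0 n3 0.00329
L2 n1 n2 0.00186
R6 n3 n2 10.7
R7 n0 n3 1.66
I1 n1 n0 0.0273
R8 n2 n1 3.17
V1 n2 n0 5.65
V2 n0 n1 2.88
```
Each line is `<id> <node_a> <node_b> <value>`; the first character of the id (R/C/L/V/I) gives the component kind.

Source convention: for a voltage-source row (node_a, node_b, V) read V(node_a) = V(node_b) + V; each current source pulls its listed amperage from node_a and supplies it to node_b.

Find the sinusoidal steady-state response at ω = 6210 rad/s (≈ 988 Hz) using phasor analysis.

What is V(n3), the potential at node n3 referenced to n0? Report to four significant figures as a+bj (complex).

-0.1123-0.004969j V

Apply KCL at each of the 3 non-ground nodes and solve the resulting linear system.
Node n1: branches {R1, R2, L2, I1, R8, V2} → V_1 = -2.880+0.000j
Node n2: branches {R1, R3, R4, R5, L2, R6, R8, V1} → V_2 = 5.650+0.000j
Node n3: branches {R2, R3, L1, R6, R7} → V_3 = -0.1123-0.004969j
Source currents: i(V1)=-8.296+0.7377j, i(V2)=-3.630+0.7402j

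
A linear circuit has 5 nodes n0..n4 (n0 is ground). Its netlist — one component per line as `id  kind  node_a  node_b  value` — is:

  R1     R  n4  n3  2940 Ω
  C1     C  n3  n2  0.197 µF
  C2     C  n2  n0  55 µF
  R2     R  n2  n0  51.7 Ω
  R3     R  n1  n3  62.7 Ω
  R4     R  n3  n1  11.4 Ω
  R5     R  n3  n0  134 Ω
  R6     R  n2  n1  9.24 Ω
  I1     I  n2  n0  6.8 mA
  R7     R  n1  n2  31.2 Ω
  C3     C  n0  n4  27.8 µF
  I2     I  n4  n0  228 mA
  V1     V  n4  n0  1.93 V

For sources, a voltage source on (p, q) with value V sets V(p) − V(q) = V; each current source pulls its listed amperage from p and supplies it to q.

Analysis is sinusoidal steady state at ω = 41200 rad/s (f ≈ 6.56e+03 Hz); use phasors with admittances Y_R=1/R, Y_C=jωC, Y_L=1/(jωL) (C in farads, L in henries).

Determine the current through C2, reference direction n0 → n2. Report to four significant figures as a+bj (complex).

Element admittances at ω=41200 rad/s:
  Y(R1) = 0.0003401+0.000j S between n4,n3
  Y(C1) = 0.000+0.008116j S between n3,n2
  Y(C2) = 0.000+2.266j S between n2,n0
  Y(R2) = 0.01934+0.000j S between n2,n0
  Y(R3) = 0.01595+0.000j S between n1,n3
  Y(R4) = 0.08772+0.000j S between n3,n1
  Y(R5) = 0.007463+0.000j S between n3,n0
  Y(R6) = 0.1082+0.000j S between n2,n1
  I1: injects 0.0068 A into n0 (from n2)
  Y(R7) = 0.03205+0.000j S between n1,n2
  Y(C3) = 0.000+1.145j S between n0,n4
  I2: injects 0.228 A into n0 (from n4)
  V1: constraint V(n4)−V(n0) = 1.93
Assemble and solve the 5×5 MNA system:
  V(n1)=0.004037+0.002120j  V(n2)=-2.781e-05+0.002744j  V(n3)=0.009536+0.001275j  V(n4)=1.930+0.000j
  i(V1)=-0.2287-2.211j

0.006217+6.302e-05j A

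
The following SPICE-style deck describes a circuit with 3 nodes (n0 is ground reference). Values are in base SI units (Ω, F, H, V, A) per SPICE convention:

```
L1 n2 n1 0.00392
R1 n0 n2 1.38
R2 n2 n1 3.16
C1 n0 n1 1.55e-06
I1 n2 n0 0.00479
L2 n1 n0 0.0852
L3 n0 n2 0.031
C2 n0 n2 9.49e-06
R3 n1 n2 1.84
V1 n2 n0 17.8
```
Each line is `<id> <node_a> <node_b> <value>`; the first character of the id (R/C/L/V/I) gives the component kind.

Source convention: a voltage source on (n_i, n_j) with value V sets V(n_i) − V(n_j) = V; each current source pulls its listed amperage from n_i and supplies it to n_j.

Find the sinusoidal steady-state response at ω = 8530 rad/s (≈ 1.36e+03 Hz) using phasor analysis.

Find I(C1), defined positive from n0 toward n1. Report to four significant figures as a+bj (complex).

-0.003240-0.2354j A

Apply KCL at each of the 2 non-ground nodes and solve the resulting linear system.
Node n1: branches {L1, R2, C1, L2, R3} → V_1 = 17.81-0.2451j
Node n2: branches {L1, R1, R2, I1, L3, C2, R3, V1} → V_2 = 17.80+0.000j
Source currents: i(V1)=-12.91-1.585j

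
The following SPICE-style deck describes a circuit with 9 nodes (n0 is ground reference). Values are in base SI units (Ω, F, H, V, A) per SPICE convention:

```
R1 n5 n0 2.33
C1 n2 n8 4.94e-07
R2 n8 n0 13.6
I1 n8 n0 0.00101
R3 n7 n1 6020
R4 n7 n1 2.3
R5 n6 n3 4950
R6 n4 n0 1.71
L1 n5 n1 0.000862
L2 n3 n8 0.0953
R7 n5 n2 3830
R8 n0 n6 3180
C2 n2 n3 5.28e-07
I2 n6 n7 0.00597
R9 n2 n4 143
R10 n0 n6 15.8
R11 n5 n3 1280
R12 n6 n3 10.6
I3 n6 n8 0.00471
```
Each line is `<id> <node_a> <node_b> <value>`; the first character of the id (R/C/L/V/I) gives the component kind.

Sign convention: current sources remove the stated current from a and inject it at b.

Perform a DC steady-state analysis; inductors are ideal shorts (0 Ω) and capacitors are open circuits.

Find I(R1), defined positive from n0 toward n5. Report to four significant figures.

Element admittances at DC:
  Y(R1) = 0.4292 S between n5,n0
  Y(C1) = 0.000 S between n2,n8
  Y(R2) = 0.07353 S between n8,n0
  I1: injects 0.00101 A into n0 (from n8)
  Y(R3) = 0.0001661 S between n7,n1
  Y(R4) = 0.4348 S between n7,n1
  Y(R5) = 0.0002020 S between n6,n3
  Y(R6) = 0.5848 S between n4,n0
  L1: short n5↔n1 (DC inductor)
  L2: short n3↔n8 (DC inductor)
  Y(R7) = 0.0002611 S between n5,n2
  Y(R8) = 0.0003145 S between n0,n6
  Y(C2) = 0.000 S between n2,n3
  I2: injects 0.00597 A into n7 (from n6)
  Y(R9) = 0.006993 S between n2,n4
  Y(R10) = 0.06329 S between n0,n6
  Y(R11) = 0.0007813 S between n5,n3
  Y(R12) = 0.09434 S between n6,n3
  I3: injects 0.00471 A into n8 (from n6)
Assemble and solve the 10×10 MNA system:
  V(n1)=0.01383  V(n2)=0.0005036  V(n3)=-0.02380  V(n4)=5.951e-06  V(n5)=0.01383  V(n6)=-0.08176  V(n7)=0.02756  V(n8)=-0.02380
  i(L1)=-0.005970  i(L2)=-0.005450

-0.005937 A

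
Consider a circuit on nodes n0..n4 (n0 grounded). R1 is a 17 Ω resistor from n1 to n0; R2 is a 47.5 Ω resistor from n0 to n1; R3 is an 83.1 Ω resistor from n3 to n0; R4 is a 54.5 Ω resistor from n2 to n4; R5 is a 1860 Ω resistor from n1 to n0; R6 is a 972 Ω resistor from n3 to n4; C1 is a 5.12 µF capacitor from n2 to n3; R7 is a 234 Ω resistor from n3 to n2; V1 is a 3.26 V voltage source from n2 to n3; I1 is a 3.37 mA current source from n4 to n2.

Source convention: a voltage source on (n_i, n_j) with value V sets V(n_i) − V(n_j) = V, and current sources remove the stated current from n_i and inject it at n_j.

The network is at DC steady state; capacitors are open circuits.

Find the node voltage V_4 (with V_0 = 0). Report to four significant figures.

2.913 V

MNA unknowns: 4 node voltages V₁..V_4 plus 1 source current (V1)
R1: Y=0.05882 on G[1,0]
R2: Y=0.02105 on G[0,1]
R3: Y=0.01203 on G[3,0]
R4: Y=0.01835 on G[2,4]
R5: Y=0.0005376 on G[1,0]
R6: Y=0.001029 on G[3,4]
C1: Y=0.000 on G[2,3]
R7: Y=0.004274 on G[3,2]
V1: row V2−V3=3.26, i_V1 at 2,3
I1: z[4]−=0.00337, z[2]+=0.00337
solve → V1=0.000, V2=3.260, V3=0.000, V4=2.913
aux → i_V1=-0.01693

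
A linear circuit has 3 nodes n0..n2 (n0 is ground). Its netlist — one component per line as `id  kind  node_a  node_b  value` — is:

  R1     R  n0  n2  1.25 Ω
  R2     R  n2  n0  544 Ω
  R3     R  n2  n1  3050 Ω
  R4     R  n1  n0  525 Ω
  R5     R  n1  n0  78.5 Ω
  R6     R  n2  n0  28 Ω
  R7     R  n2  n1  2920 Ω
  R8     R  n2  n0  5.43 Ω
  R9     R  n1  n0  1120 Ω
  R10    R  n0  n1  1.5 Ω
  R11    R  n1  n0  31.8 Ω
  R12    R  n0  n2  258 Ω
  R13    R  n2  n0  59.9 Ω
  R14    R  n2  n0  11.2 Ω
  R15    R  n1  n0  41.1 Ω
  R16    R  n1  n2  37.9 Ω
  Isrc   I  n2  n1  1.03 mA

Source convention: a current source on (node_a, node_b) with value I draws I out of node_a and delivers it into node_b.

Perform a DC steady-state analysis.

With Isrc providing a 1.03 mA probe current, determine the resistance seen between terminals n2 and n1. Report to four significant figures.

R_eq = 2.111 Ω

MNA unknowns: 2 node voltages V₁..V_2
R1: Y=0.8000 on G[0,2]
R2: Y=0.001838 on G[2,0]
R3: Y=0.0003279 on G[2,1]
R4: Y=0.001905 on G[1,0]
R5: Y=0.01274 on G[1,0]
R6: Y=0.03571 on G[2,0]
R7: Y=0.0003425 on G[2,1]
R8: Y=0.1842 on G[2,0]
R9: Y=0.0008929 on G[1,0]
R10: Y=0.6667 on G[0,1]
R11: Y=0.03145 on G[1,0]
R12: Y=0.003876 on G[0,2]
R13: Y=0.01669 on G[2,0]
R14: Y=0.08929 on G[2,0]
R15: Y=0.02433 on G[1,0]
R16: Y=0.02639 on G[1,2]
Isrc: z[2]−=0.00103, z[1]+=0.00103
solve → V1=0.001316, V2=-0.0008583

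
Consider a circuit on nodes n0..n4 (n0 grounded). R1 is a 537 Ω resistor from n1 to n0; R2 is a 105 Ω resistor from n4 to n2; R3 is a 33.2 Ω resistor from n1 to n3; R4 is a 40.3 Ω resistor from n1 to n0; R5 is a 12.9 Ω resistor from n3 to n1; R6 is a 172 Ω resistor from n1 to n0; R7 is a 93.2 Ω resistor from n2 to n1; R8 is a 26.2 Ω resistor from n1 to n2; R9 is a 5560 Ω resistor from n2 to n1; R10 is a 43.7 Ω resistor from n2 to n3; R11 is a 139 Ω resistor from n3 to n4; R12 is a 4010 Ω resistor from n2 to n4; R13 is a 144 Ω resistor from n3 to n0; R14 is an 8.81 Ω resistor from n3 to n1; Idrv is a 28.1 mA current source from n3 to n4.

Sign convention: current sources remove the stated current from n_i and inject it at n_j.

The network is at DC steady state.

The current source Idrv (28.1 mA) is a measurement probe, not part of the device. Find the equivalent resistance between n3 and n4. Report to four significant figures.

Apply KCL at each of the 4 non-ground nodes and solve the resulting linear system.
Node n1: branches {R1, R3, R4, R5, R6, R7, R8, R9, R14} → V_1 = 0.007524
Node n2: branches {R2, R7, R8, R9, R10, R12} → V_2 = 0.2050
Node n3: branches {R3, R5, R10, R11, R13, R14, Idrv} → V_3 = -0.03520
Node n4: branches {R2, R11, R12, Idrv} → V_4 = 1.759

R_eq = 63.86 Ω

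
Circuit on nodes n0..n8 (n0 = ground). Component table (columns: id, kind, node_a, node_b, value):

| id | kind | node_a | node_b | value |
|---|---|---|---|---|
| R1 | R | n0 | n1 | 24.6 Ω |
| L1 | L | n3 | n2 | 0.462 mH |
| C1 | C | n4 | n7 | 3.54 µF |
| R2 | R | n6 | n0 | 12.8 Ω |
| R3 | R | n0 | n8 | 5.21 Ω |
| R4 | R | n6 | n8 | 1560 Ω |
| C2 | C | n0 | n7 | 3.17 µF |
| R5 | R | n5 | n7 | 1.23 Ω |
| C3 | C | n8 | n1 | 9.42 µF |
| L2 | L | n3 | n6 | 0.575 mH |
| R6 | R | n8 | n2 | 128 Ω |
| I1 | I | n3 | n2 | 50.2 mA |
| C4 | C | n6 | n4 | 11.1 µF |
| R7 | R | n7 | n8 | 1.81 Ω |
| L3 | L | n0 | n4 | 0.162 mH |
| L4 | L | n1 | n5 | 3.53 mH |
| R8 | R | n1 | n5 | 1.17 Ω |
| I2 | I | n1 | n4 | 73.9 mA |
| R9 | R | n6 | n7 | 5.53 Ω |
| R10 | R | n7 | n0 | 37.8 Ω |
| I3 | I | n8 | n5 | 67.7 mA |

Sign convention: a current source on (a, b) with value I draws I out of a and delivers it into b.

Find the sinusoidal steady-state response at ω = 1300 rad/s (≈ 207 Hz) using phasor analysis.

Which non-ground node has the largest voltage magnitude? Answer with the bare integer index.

1

Element admittances at ω=1300 rad/s:
  Y(R1) = 0.04065+0.000j S between n0,n1
  Y(L1) = 0.000-1.665j S between n3,n2
  Y(C1) = 0.000+0.004602j S between n4,n7
  Y(R2) = 0.07812+0.000j S between n6,n0
  Y(R3) = 0.1919+0.000j S between n0,n8
  Y(R4) = 0.0006410+0.000j S between n6,n8
  Y(C2) = 0.000+0.004121j S between n0,n7
  Y(R5) = 0.8130+0.000j S between n5,n7
  Y(C3) = 0.000+0.01225j S between n8,n1
  Y(L2) = 0.000-1.338j S between n3,n6
  Y(R6) = 0.007812+0.000j S between n8,n2
  I1: injects 0.0502 A into n2 (from n3)
  Y(C4) = 0.000+0.01443j S between n6,n4
  Y(R7) = 0.5525+0.000j S between n7,n8
  Y(L3) = 0.000-4.748j S between n0,n4
  Y(L4) = 0.000-0.2179j S between n1,n5
  Y(R8) = 0.8547+0.000j S between n1,n5
  I2: injects 0.0739 A into n4 (from n1)
  Y(R9) = 0.1808+0.000j S between n6,n7
  Y(R10) = 0.02646+0.000j S between n7,n0
  I3: injects 0.0677 A into n5 (from n8)
Assemble and solve the 8×8 MNA system:
  V(n1)=-0.2675-0.001538j  V(n2)=-0.1448+0.04682j  V(n3)=-0.1450+0.01712j  V(n4)=0.0006410+0.01556j  V(n5)=-0.1980+0.01573j  V(n6)=-0.1452+0.01768j  V(n7)=-0.2036+0.01525j  V(n8)=-0.2407+0.01126j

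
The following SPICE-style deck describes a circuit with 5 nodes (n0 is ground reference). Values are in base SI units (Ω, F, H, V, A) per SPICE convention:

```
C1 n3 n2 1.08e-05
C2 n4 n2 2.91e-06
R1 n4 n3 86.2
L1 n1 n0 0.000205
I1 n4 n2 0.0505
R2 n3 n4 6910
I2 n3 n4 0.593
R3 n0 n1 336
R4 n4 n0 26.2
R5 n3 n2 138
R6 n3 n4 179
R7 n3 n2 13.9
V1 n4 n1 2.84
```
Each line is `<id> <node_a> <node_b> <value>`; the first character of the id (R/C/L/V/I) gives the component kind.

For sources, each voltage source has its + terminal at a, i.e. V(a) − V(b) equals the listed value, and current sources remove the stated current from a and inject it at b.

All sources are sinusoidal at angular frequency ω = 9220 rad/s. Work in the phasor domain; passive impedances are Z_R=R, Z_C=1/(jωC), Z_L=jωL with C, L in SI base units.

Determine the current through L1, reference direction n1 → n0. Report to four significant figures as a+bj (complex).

-0.1077+0.008379j A

Apply KCL at each of the 4 non-ground nodes and solve the resulting linear system.
Node n1: branches {L1, R3, V1} → V_1 = -0.01584-0.2036j
Node n2: branches {C1, C2, I1, R5, R7} → V_2 = -5.962+12.19j
Node n3: branches {C1, R1, R2, I2, R5, R6, R7} → V_3 = -9.286+13.40j
Node n4: branches {C2, R1, I1, R2, I2, R4, R6, V1} → V_4 = 2.824-0.2036j
Source currents: i(V1)=-0.1078+0.007773j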